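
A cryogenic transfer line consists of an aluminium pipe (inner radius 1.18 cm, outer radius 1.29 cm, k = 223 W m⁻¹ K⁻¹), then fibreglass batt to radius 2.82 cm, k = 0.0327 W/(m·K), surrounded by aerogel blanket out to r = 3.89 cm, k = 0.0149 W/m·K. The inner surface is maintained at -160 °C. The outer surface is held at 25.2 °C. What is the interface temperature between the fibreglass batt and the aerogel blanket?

T = -62.7 °C

Resistance network (inner→outer):
  R'_aluminium = ln(0.0129/0.0118)/(2πk) = 0.08913/(2π·223) = 6.361×10^-5 m·K/W
  R'_fibreglass batt = ln(0.0282/0.0129)/(2πk) = 0.7821/(2π·0.0327) = 3.807 m·K/W
  R'_aerogel blanket = ln(0.0389/0.0282)/(2πk) = 0.3217/(2π·0.0149) = 3.436 m·K/W
ΣR = 6.361×10^-5 + 3.807 + 3.436 = 7.243 m·K/W
Q' = ΔT/ΣR = (-160 °C − 25.2 °C)/7.243 = -25.57 W/m
From the inner boundary to the fibreglass batt/aerogel blanket interface, ΣR_partial = 3.807 m·K/W.
T_interface = T_in − Q'·ΣR_partial = -160 °C − (-25.57)(3.807) = -62.7 °C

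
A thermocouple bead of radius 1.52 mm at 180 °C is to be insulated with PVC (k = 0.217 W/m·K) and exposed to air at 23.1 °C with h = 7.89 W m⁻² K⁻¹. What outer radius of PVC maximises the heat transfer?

r_cr = 5.50 cm

For a sphere, r_cr = 2k_ins/h = 2·0.217/7.89 = 0.0550 m = 5.50 cm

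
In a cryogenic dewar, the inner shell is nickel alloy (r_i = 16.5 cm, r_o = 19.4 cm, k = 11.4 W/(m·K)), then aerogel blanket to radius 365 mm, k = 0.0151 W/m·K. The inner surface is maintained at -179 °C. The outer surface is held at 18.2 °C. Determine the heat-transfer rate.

Resistance network (inner→outer):
  R_nickel alloy = (1/0.165 − 1/0.194)/(4πk) = 0.9060/(4π·11.4) = 0.006324 K/W
  R_aerogel blanket = (1/0.194 − 1/0.365)/(4πk) = 2.415/(4π·0.0151) = 12.73 K/W
ΣR = 0.006324 + 12.73 = 12.74 K/W
Q = ΔT/ΣR = (-179 °C − 18.2 °C)/12.74 = -15.5 W
(Negative Q ⇒ heat flows inward; heat gain = 15.5 W.)

Q = 15.5 W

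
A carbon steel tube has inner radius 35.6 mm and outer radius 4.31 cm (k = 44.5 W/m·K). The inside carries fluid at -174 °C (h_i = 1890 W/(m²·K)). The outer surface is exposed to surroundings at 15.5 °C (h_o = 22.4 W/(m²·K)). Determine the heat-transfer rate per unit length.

Resistance network (inner→outer):
  R'_conv,in = 1/(2πr h) = 1/(2π·0.0356·1890) = 0.002365 m·K/W
  R'_carbon steel = ln(0.0431/0.0356)/(2πk) = 0.1912/(2π·44.5) = 6.837×10^-4 m·K/W
  R'_conv,out = 1/(2πr h) = 1/(2π·0.0431·22.4) = 0.1649 m·K/W
ΣR = 0.002365 + 6.837×10^-4 + 0.1649 = 0.1679 m·K/W
Q' = ΔT/ΣR = (-174 °C − 15.5 °C)/0.1679 = -1130 W/m
(Negative Q' ⇒ heat flows inward; heat gain = 1130 W/m.)

Q' = 1130 W/m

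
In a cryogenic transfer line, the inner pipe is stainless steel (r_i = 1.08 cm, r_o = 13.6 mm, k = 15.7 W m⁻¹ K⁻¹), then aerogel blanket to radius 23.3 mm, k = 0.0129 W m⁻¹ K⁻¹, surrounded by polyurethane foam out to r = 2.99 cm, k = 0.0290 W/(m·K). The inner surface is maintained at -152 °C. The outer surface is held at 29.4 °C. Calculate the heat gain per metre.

Treat each layer as a resistance in series:
  R'_stainless steel = ln(0.0136/0.0108)/(2πk) = 0.2305/(2π·15.7) = 0.002337 m·K/W
  R'_aerogel blanket = ln(0.0233/0.0136)/(2πk) = 0.5384/(2π·0.0129) = 6.642 m·K/W
  R'_polyurethane foam = ln(0.0299/0.0233)/(2πk) = 0.2494/(2π·0.0290) = 1.369 m·K/W
ΣR = 0.002337 + 6.642 + 1.369 = 8.013 m·K/W
Q' = ΔT/ΣR = (-152 °C − 29.4 °C)/8.013 = -22.6 W/m
(Negative Q' ⇒ heat flows inward; heat gain = 22.6 W/m.)

Q' = 22.6 W/m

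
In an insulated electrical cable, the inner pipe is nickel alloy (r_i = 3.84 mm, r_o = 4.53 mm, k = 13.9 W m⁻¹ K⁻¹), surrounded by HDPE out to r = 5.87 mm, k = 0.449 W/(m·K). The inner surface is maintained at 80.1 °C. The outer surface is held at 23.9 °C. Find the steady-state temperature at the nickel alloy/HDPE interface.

T = 79.0 °C

Series thermal resistances, inner to outer:
  R'_nickel alloy = ln(0.00453/0.00384)/(2πk) = 0.1652/(2π·13.9) = 0.001892 m·K/W
  R'_HDPE = ln(0.00587/0.00453)/(2πk) = 0.2591/(2π·0.449) = 0.09185 m·K/W
ΣR = 0.001892 + 0.09185 = 0.09374 m·K/W
Q' = ΔT/ΣR = (80.1 °C − 23.9 °C)/0.09374 = 599.5 W/m
From the inner boundary to the nickel alloy/HDPE interface, ΣR_partial = 0.001892 m·K/W.
T_interface = T_in − Q'·ΣR_partial = 80.1 °C − (599.5)(0.001892) = 79.0 °C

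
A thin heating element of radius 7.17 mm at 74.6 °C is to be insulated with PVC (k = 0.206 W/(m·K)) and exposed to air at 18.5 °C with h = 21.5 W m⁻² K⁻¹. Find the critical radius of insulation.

r_cr = 0.958 cm

For a cylinder, r_cr = k_ins/h = 0.206/21.5 = 0.00958 m = 0.958 cm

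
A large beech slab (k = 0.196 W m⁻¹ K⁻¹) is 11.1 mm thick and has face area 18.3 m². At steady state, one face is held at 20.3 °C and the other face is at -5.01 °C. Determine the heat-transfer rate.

Q = 8180 W

Q = kA·ΔT/L = 0.196 × 18.3 × |20.3 °C − -5.01 °C| / 0.0111 = 8180 W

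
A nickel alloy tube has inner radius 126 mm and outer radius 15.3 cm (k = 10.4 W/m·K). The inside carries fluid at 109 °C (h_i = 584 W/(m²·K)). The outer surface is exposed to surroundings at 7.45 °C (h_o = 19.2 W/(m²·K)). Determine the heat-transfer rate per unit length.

Q' = 1710 W/m

Series thermal resistances, inner to outer:
  R'_conv,in = 1/(2πr h) = 1/(2π·0.126·584) = 0.002163 m·K/W
  R'_nickel alloy = ln(0.153/0.126)/(2πk) = 0.1942/(2π·10.4) = 0.002971 m·K/W
  R'_conv,out = 1/(2πr h) = 1/(2π·0.153·19.2) = 0.05418 m·K/W
ΣR = 0.002163 + 0.002971 + 0.05418 = 0.05931 m·K/W
Q' = ΔT/ΣR = (109 °C − 7.45 °C)/0.05931 = 1710 W/m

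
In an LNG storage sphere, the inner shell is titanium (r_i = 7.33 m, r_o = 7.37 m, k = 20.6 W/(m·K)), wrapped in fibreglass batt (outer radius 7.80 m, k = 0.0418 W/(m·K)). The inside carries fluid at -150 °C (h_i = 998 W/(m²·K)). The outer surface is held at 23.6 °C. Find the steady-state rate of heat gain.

Q = 12200 W

Resistance network (inner→outer):
  R_conv,in = 1/(4πr²h) = 1/(4π·7.33²·998) = 1.484×10^-6 K/W
  R_titanium = (1/7.33 − 1/7.37)/(4πk) = 7.404×10^-4/(4π·20.6) = 2.860×10^-6 K/W
  R_fibreglass batt = (1/7.37 − 1/7.80)/(4πk) = 0.007480/(4π·0.0418) = 0.01424 K/W
ΣR = 1.484×10^-6 + 2.860×10^-6 + 0.01424 = 0.01424 K/W
Q = ΔT/ΣR = (-150 °C − 23.6 °C)/0.01424 = -12200 W
(Negative Q ⇒ heat flows inward; heat gain = 12200 W.)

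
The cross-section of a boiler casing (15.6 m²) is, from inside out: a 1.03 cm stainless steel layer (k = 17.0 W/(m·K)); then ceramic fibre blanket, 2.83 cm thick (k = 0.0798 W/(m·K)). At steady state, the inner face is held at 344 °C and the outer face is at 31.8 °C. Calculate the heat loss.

Treat each layer as a resistance in series:
  R_stainless steel = L/(kA) = 0.0103/(17.0·15.6) = 3.884×10^-5 K/W
  R_ceramic fibre blanket = L/(kA) = 0.0283/(0.0798·15.6) = 0.02273 K/W
ΣR = 3.884×10^-5 + 0.02273 = 0.02277 K/W
Q = ΔT/ΣR = (344 °C − 31.8 °C)/0.02277 = 13700 W

Q = 13.7 kW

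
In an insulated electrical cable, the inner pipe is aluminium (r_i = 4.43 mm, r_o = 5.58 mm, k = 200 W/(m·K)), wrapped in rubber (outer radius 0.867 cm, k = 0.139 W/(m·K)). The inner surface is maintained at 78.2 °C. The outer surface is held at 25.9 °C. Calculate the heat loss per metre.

Q' = 104 W/m

Series thermal resistances, inner to outer:
  R'_aluminium = ln(0.00558/0.00443)/(2πk) = 0.2308/(2π·200) = 1.837×10^-4 m·K/W
  R'_rubber = ln(0.00867/0.00558)/(2πk) = 0.4407/(2π·0.139) = 0.5046 m·K/W
ΣR = 1.837×10^-4 + 0.5046 = 0.5048 m·K/W
Q' = ΔT/ΣR = (78.2 °C − 25.9 °C)/0.5048 = 104 W/m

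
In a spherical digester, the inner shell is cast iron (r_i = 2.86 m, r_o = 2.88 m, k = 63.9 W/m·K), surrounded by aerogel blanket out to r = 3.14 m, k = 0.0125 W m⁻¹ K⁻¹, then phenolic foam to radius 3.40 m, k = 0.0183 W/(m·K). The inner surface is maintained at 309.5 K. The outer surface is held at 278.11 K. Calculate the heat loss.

Resistance network (inner→outer):
  R_cast iron = (1/2.86 − 1/2.88)/(4πk) = 0.002428/(4π·63.9) = 3.024×10^-6 K/W
  R_aerogel blanket = (1/2.88 − 1/3.14)/(4πk) = 0.02875/(4π·0.0125) = 0.1830 K/W
  R_phenolic foam = (1/3.14 − 1/3.40)/(4πk) = 0.02435/(4π·0.0183) = 0.1059 K/W
ΣR = 3.024×10^-6 + 0.1830 + 0.1059 = 0.2889 K/W
Q = ΔT/ΣR = (309.5 K − 278.11 K)/0.2889 = 109 W

Q = 109 W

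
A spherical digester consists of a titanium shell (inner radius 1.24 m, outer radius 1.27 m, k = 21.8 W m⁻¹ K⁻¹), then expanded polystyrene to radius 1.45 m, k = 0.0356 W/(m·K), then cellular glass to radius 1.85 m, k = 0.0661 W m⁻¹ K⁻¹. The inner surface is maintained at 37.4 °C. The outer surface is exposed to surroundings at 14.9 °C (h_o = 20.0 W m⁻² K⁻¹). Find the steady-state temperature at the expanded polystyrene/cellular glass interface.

Series thermal resistances, inner to outer:
  R_titanium = (1/1.24 − 1/1.27)/(4πk) = 0.01905/(4π·21.8) = 6.954×10^-5 K/W
  R_expanded polystyrene = (1/1.27 − 1/1.45)/(4πk) = 0.09775/(4π·0.0356) = 0.2185 K/W
  R_cellular glass = (1/1.45 − 1/1.85)/(4πk) = 0.1491/(4π·0.0661) = 0.1795 K/W
  R_conv,out = 1/(4πr²h) = 1/(4π·1.85²·20.0) = 0.001163 K/W
ΣR = 6.954×10^-5 + 0.2185 + 0.1795 + 0.001163 = 0.3992 K/W
Q = ΔT/ΣR = (37.4 °C − 14.9 °C)/0.3992 = 56.36 W
From the inner boundary to the expanded polystyrene/cellular glass interface, ΣR_partial = 0.2186 K/W.
T_interface = T_in − Q·ΣR_partial = 37.4 °C − (56.36)(0.2186) = 25.1 °C

T = 25.1 °C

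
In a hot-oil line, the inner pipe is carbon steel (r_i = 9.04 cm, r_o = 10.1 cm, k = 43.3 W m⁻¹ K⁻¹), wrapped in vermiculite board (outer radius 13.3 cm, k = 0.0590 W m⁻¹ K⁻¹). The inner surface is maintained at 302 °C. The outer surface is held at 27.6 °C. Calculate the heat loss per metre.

Q' = 369 W/m

Resistance network (inner→outer):
  R'_carbon steel = ln(0.101/0.0904)/(2πk) = 0.1109/(2π·43.3) = 4.075×10^-4 m·K/W
  R'_vermiculite board = ln(0.133/0.101)/(2πk) = 0.2752/(2π·0.0590) = 0.7424 m·K/W
ΣR = 4.075×10^-4 + 0.7424 = 0.7428 m·K/W
Q' = ΔT/ΣR = (302 °C − 27.6 °C)/0.7428 = 369 W/m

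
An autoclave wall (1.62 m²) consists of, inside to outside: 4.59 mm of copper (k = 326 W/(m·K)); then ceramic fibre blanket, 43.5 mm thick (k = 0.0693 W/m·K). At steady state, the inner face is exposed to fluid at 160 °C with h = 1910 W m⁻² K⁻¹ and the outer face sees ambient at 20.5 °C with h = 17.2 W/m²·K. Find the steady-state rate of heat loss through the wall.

Q = 329 W

Treat each layer as a resistance in series:
  R_conv,in = 1/(hA) = 1/(1910·1.62) = 3.232×10^-4 K/W
  R_copper = L/(kA) = 0.00459/(326·1.62) = 8.691×10^-6 K/W
  R_ceramic fibre blanket = L/(kA) = 0.0435/(0.0693·1.62) = 0.3875 K/W
  R_conv,out = 1/(hA) = 1/(17.2·1.62) = 0.03589 K/W
ΣR = 3.232×10^-4 + 8.691×10^-6 + 0.3875 + 0.03589 = 0.4237 K/W
Q = ΔT/ΣR = (160 °C − 20.5 °C)/0.4237 = 329 W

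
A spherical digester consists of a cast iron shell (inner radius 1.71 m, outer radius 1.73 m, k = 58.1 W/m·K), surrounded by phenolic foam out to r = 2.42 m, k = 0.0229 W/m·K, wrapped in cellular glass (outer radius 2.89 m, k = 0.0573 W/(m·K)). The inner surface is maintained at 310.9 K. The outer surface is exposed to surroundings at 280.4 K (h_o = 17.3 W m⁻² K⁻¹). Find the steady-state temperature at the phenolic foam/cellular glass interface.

T = 284.7 K

Treat each layer as a resistance in series:
  R_cast iron = (1/1.71 − 1/1.73)/(4πk) = 0.006761/(4π·58.1) = 9.260×10^-6 K/W
  R_phenolic foam = (1/1.73 − 1/2.42)/(4πk) = 0.1648/(4π·0.0229) = 0.5727 K/W
  R_cellular glass = (1/2.42 − 1/2.89)/(4πk) = 0.06720/(4π·0.0573) = 0.09333 K/W
  R_conv,out = 1/(4πr²h) = 1/(4π·2.89²·17.3) = 5.507×10^-4 K/W
ΣR = 9.260×10^-6 + 0.5727 + 0.09333 + 5.507×10^-4 = 0.6666 K/W
Q = ΔT/ΣR = (310.9 K − 280.4 K)/0.6666 = 45.75 W
From the inner boundary to the phenolic foam/cellular glass interface, ΣR_partial = 0.5727 K/W.
T_interface = T_in − Q·ΣR_partial = 310.9 K − (45.75)(0.5727) = 284.7 K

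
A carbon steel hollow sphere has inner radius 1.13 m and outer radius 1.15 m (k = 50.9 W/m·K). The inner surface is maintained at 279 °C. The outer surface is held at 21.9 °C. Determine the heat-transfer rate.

Q = 10700 kW

Q = 4πk·ΔT/(1/r₁ − 1/r₂) = 4π × 50.9 × 257.1 / (1/1.13 − 1/1.15) = 1.07×10^7 W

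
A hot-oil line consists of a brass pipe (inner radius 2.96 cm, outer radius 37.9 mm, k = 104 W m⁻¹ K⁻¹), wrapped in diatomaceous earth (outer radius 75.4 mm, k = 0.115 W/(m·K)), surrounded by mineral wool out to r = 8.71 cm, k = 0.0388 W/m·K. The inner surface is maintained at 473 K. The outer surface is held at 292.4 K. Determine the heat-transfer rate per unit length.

Q' = 117 W/m

Resistance network (inner→outer):
  R'_brass = ln(0.0379/0.0296)/(2πk) = 0.2472/(2π·104) = 3.783×10^-4 m·K/W
  R'_diatomaceous earth = ln(0.0754/0.0379)/(2πk) = 0.6879/(2π·0.115) = 0.9520 m·K/W
  R'_mineral wool = ln(0.0871/0.0754)/(2πk) = 0.1442/(2π·0.0388) = 0.5917 m·K/W
ΣR = 3.783×10^-4 + 0.9520 + 0.5917 = 1.544 m·K/W
Q' = ΔT/ΣR = (473 K − 292.4 K)/1.544 = 117 W/m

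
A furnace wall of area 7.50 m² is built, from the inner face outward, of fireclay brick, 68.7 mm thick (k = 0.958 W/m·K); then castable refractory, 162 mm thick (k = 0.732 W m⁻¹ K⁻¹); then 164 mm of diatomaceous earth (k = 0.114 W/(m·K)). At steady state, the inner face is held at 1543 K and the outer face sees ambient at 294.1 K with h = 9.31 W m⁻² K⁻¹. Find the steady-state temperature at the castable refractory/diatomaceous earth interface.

T = 1344 K

Series thermal resistances, inner to outer:
  R_fireclay brick = L/(kA) = 0.0687/(0.958·7.50) = 0.009562 K/W
  R_castable refractory = L/(kA) = 0.162/(0.732·7.50) = 0.02951 K/W
  R_diatomaceous earth = L/(kA) = 0.164/(0.114·7.50) = 0.1918 K/W
  R_conv,out = 1/(hA) = 1/(9.31·7.50) = 0.01432 K/W
ΣR = 0.009562 + 0.02951 + 0.1918 + 0.01432 = 0.2452 K/W
Q = ΔT/ΣR = (1543 K − 294.1 K)/0.2452 = 5093 W
From the inner boundary to the castable refractory/diatomaceous earth interface, ΣR_partial = 0.03907 K/W.
T_interface = T_in − Q·ΣR_partial = 1543 K − (5093)(0.03907) = 1344 K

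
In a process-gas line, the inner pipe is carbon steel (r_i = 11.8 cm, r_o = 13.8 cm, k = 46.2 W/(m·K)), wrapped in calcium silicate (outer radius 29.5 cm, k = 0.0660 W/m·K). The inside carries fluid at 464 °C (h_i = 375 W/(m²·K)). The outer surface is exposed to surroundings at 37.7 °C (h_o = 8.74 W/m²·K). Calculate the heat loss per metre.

Q' = 225 W/m

Series thermal resistances, inner to outer:
  R'_conv,in = 1/(2πr h) = 1/(2π·0.118·375) = 0.003597 m·K/W
  R'_carbon steel = ln(0.138/0.118)/(2πk) = 0.1566/(2π·46.2) = 5.394×10^-4 m·K/W
  R'_calcium silicate = ln(0.295/0.138)/(2πk) = 0.7597/(2π·0.0660) = 1.832 m·K/W
  R'_conv,out = 1/(2πr h) = 1/(2π·0.295·8.74) = 0.06173 m·K/W
ΣR = 0.003597 + 5.394×10^-4 + 1.832 + 0.06173 = 1.898 m·K/W
Q' = ΔT/ΣR = (464 °C − 37.7 °C)/1.898 = 225 W/m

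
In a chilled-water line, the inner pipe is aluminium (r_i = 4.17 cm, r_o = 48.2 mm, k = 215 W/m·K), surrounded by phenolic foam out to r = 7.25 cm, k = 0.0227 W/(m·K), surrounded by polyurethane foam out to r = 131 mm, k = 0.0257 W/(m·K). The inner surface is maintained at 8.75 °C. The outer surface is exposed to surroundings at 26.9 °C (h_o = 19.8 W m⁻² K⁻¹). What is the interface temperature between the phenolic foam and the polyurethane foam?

Treat each layer as a resistance in series:
  R'_aluminium = ln(0.0482/0.0417)/(2πk) = 0.1449/(2π·215) = 1.072×10^-4 m·K/W
  R'_phenolic foam = ln(0.0725/0.0482)/(2πk) = 0.4082/(2π·0.0227) = 2.862 m·K/W
  R'_polyurethane foam = ln(0.131/0.0725)/(2πk) = 0.5916/(2π·0.0257) = 3.664 m·K/W
  R'_conv,out = 1/(2πr h) = 1/(2π·0.131·19.8) = 0.06136 m·K/W
ΣR = 1.072×10^-4 + 2.862 + 3.664 + 0.06136 = 6.587 m·K/W
Q' = ΔT/ΣR = (8.75 °C − 26.9 °C)/6.587 = -2.755 W/m
From the inner boundary to the phenolic foam/polyurethane foam interface, ΣR_partial = 2.862 m·K/W.
T_interface = T_in − Q'·ΣR_partial = 8.75 °C − (-2.755)(2.862) = 16.6 °C

T = 16.6 °C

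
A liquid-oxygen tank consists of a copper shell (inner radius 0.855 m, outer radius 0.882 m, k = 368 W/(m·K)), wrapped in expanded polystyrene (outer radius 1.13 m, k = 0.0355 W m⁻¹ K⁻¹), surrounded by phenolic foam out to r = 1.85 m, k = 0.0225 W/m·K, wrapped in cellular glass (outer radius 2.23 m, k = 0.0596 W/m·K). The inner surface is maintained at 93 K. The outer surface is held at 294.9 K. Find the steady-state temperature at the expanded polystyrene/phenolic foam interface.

Series thermal resistances, inner to outer:
  R_copper = (1/0.855 − 1/0.882)/(4πk) = 0.03580/(4π·368) = 7.742×10^-6 K/W
  R_expanded polystyrene = (1/0.882 − 1/1.13)/(4πk) = 0.2488/(4π·0.0355) = 0.5578 K/W
  R_phenolic foam = (1/1.13 − 1/1.85)/(4πk) = 0.3444/(4π·0.0225) = 1.218 K/W
  R_cellular glass = (1/1.85 − 1/2.23)/(4πk) = 0.09211/(4π·0.0596) = 0.1230 K/W
ΣR = 7.742×10^-6 + 0.5578 + 1.218 + 0.1230 = 1.899 K/W
Q = ΔT/ΣR = (93 K − 294.9 K)/1.899 = -106.3 W
From the inner boundary to the expanded polystyrene/phenolic foam interface, ΣR_partial = 0.5578 K/W.
T_interface = T_in − Q·ΣR_partial = 93 K − (-106.3)(0.5578) = 152 K

T = 152 K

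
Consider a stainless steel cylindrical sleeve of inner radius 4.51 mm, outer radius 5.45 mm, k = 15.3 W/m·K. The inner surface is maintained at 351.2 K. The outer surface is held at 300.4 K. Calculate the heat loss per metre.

Q' = 2πk·ΔT/ln(r₂/r₁) = 2π × 15.3 × 50.8 / ln(0.00545/0.00451) = 25800 W/m

Q' = 25.8 kW/m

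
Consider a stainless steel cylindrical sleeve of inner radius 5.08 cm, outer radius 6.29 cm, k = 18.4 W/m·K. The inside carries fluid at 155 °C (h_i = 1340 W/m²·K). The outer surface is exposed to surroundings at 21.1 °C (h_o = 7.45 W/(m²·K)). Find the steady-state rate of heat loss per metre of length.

Q' = 389 W/m

Resistance network (inner→outer):
  R'_conv,in = 1/(2πr h) = 1/(2π·0.0508·1340) = 0.002338 m·K/W
  R'_stainless steel = ln(0.0629/0.0508)/(2πk) = 0.2136/(2π·18.4) = 0.001848 m·K/W
  R'_conv,out = 1/(2πr h) = 1/(2π·0.0629·7.45) = 0.3396 m·K/W
ΣR = 0.002338 + 0.001848 + 0.3396 = 0.3438 m·K/W
Q' = ΔT/ΣR = (155 °C − 21.1 °C)/0.3438 = 389 W/m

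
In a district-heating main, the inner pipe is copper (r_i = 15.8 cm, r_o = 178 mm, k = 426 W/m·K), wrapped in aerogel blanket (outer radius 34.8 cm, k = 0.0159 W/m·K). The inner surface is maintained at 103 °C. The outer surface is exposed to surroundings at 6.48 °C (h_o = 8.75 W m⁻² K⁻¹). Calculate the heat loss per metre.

Series thermal resistances, inner to outer:
  R'_copper = ln(0.178/0.158)/(2πk) = 0.1192/(2π·426) = 4.453×10^-5 m·K/W
  R'_aerogel blanket = ln(0.348/0.178)/(2πk) = 0.6704/(2π·0.0159) = 6.711 m·K/W
  R'_conv,out = 1/(2πr h) = 1/(2π·0.348·8.75) = 0.05227 m·K/W
ΣR = 4.453×10^-5 + 6.711 + 0.05227 = 6.763 m·K/W
Q' = ΔT/ΣR = (103 °C − 6.48 °C)/6.763 = 14.3 W/m

Q' = 14.3 W/m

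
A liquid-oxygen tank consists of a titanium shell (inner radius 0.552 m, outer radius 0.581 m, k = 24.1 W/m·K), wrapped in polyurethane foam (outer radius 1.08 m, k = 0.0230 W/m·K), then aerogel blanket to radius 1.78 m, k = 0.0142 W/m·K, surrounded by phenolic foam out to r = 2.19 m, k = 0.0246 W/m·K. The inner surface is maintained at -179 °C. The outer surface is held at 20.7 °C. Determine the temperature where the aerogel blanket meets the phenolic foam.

Treat each layer as a resistance in series:
  R_titanium = (1/0.552 − 1/0.581)/(4πk) = 0.09042/(4π·24.1) = 2.986×10^-4 K/W
  R_polyurethane foam = (1/0.581 − 1/1.08)/(4πk) = 0.7952/(4π·0.0230) = 2.751 K/W
  R_aerogel blanket = (1/1.08 − 1/1.78)/(4πk) = 0.3641/(4π·0.0142) = 2.041 K/W
  R_phenolic foam = (1/1.78 − 1/2.19)/(4πk) = 0.1052/(4π·0.0246) = 0.3402 K/W
ΣR = 2.986×10^-4 + 2.751 + 2.041 + 0.3402 = 5.132 K/W
Q = ΔT/ΣR = (-179 °C − 20.7 °C)/5.132 = -38.91 W
From the inner boundary to the aerogel blanket/phenolic foam interface, ΣR_partial = 4.792 K/W.
T_interface = T_in − Q·ΣR_partial = -179 °C − (-38.91)(4.792) = 7.5 °C

T = 7.5 °C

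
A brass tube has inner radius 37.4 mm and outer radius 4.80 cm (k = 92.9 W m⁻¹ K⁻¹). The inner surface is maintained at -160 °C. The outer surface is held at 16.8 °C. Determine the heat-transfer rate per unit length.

Q' = 414 kW/m

Q' = 2πk·ΔT/ln(r₂/r₁) = 2π × 92.9 × 176.8 / ln(0.0480/0.0374) = 4.14×10^5 W/m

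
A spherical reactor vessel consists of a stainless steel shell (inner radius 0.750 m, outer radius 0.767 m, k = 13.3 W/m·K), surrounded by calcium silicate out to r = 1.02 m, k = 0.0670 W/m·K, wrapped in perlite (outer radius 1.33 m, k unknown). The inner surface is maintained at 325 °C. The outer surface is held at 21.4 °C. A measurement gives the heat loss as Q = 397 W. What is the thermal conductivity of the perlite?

ΣR = ΔT/Q = |325 − 21.4|/397 = 0.7647 K/W
Known resistances:
  R_stainless steel = (1/0.750 − 1/0.767)/(4πk) = 0.02955/(4π·13.3) = 1.768×10^-4 K/W
  R_calcium silicate = (1/0.767 − 1/1.02)/(4πk) = 0.3234/(4π·0.0670) = 0.3841 K/W
R_perlite = ΣR − ΣR_known = 0.7647 − 0.3843 = 0.3804 K/W
(1/r₁−1/r₂)/(4πk) = 0.3804 ⇒ k = 0.2285/(4π·0.3804) = 0.0478 W/m·K

k = 0.0478 W/m·K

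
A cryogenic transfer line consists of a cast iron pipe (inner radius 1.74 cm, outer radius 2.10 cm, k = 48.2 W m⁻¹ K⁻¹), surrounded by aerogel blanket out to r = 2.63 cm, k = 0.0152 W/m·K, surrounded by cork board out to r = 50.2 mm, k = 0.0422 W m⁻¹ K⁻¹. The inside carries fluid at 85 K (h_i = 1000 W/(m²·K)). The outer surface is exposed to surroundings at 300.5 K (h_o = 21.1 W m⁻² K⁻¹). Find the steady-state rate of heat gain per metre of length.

Series thermal resistances, inner to outer:
  R'_conv,in = 1/(2πr h) = 1/(2π·0.0174·1000) = 0.009147 m·K/W
  R'_cast iron = ln(0.0210/0.0174)/(2πk) = 0.1881/(2π·48.2) = 6.209×10^-4 m·K/W
  R'_aerogel blanket = ln(0.0263/0.0210)/(2πk) = 0.2250/(2π·0.0152) = 2.356 m·K/W
  R'_cork board = ln(0.0502/0.0263)/(2πk) = 0.6464/(2π·0.0422) = 2.438 m·K/W
  R'_conv,out = 1/(2πr h) = 1/(2π·0.0502·21.1) = 0.1503 m·K/W
ΣR = 0.009147 + 6.209×10^-4 + 2.356 + 2.438 + 0.1503 = 4.954 m·K/W
Q' = ΔT/ΣR = (85 K − 300.5 K)/4.954 = -43.5 W/m
(Negative Q' ⇒ heat flows inward; heat gain = 43.5 W/m.)

Q' = 43.5 W/m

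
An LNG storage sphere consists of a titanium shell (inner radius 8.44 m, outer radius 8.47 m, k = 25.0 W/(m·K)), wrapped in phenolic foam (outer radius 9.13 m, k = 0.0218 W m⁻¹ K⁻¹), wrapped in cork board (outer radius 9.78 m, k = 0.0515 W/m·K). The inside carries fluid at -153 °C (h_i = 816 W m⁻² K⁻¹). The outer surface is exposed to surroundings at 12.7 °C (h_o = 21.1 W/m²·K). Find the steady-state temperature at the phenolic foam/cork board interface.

T = -31.4 °C

Resistance network (inner→outer):
  R_conv,in = 1/(4πr²h) = 1/(4π·8.44²·816) = 1.369×10^-6 K/W
  R_titanium = (1/8.44 − 1/8.47)/(4πk) = 4.197×10^-4/(4π·25.0) = 1.336×10^-6 K/W
  R_phenolic foam = (1/8.47 − 1/9.13)/(4πk) = 0.008535/(4π·0.0218) = 0.03115 K/W
  R_cork board = (1/9.13 − 1/9.78)/(4πk) = 0.007280/(4π·0.0515) = 0.01125 K/W
  R_conv,out = 1/(4πr²h) = 1/(4π·9.78²·21.1) = 3.943×10^-5 K/W
ΣR = 1.369×10^-6 + 1.336×10^-6 + 0.03115 + 0.01125 + 3.943×10^-5 = 0.04244 K/W
Q = ΔT/ΣR = (-153 °C − 12.7 °C)/0.04244 = -3904 W
From the inner boundary to the phenolic foam/cork board interface, ΣR_partial = 0.03115 K/W.
T_interface = T_in − Q·ΣR_partial = -153 °C − (-3904)(0.03115) = -31.4 °C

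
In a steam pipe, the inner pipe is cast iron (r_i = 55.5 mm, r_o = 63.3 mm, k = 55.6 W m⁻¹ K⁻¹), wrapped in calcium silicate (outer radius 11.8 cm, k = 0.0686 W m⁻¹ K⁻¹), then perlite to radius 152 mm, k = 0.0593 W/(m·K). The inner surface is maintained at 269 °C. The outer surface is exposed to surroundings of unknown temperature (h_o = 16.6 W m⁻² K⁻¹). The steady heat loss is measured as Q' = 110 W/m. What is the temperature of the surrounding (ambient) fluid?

T_out = 28.3 °C

Sum the resistances:
  R'_cast iron = ln(0.0633/0.0555)/(2πk) = 0.1315/(2π·55.6) = 3.764×10^-4 m·K/W
  R'_calcium silicate = ln(0.118/0.0633)/(2πk) = 0.6228/(2π·0.0686) = 1.445 m·K/W
  R'_perlite = ln(0.152/0.118)/(2πk) = 0.2532/(2π·0.0593) = 0.6796 m·K/W
  R'_conv,out = 1/(2πr h) = 1/(2π·0.152·16.6) = 0.06308 m·K/W
ΣR = 2.188 m·K/W
ΔT = Q'·ΣR = 110 × 2.188 = 240.7 K
Heat flows outward, so T_out = T_in − ΔT = 269 − 240.7 = 28.3 °C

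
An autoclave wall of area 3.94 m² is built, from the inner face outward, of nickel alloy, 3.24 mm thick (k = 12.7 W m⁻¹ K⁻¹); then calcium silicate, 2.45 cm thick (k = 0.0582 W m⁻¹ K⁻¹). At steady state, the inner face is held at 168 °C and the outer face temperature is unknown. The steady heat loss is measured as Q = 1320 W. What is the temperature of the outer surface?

T_out = 26.9 °C

Series resistances:
  R_nickel alloy = L/(kA) = 0.00324/(12.7·3.94) = 6.475×10^-5 K/W
  R_calcium silicate = L/(kA) = 0.0245/(0.0582·3.94) = 0.1068 K/W
ΣR = 0.1069 K/W
ΔT = Q·ΣR = 1320 × 0.1069 = 141.1 K
Heat flows outward, so T_out = T_in − ΔT = 168 − 141.1 = 26.9 °C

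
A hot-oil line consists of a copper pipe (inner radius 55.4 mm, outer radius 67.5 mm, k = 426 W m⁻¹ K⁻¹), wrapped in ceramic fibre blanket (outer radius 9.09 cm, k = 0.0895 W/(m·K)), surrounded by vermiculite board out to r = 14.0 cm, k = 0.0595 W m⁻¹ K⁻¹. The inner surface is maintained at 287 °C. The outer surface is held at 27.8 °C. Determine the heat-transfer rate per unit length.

Resistance network (inner→outer):
  R'_copper = ln(0.0675/0.0554)/(2πk) = 0.1975/(2π·426) = 7.380×10^-5 m·K/W
  R'_ceramic fibre blanket = ln(0.0909/0.0675)/(2πk) = 0.2976/(2π·0.0895) = 0.5293 m·K/W
  R'_vermiculite board = ln(0.140/0.0909)/(2πk) = 0.4319/(2π·0.0595) = 1.155 m·K/W
ΣR = 7.380×10^-5 + 0.5293 + 1.155 = 1.684 m·K/W
Q' = ΔT/ΣR = (287 °C − 27.8 °C)/1.684 = 154 W/m

Q' = 154 W/m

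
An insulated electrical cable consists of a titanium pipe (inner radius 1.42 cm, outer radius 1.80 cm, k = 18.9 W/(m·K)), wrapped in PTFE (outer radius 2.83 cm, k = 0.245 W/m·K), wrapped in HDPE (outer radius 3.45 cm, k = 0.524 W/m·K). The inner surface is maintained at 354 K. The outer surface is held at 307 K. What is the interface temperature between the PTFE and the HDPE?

Treat each layer as a resistance in series:
  R'_titanium = ln(0.0180/0.0142)/(2πk) = 0.2371/(2π·18.9) = 0.001997 m·K/W
  R'_PTFE = ln(0.0283/0.0180)/(2πk) = 0.4525/(2π·0.245) = 0.2939 m·K/W
  R'_HDPE = ln(0.0345/0.0283)/(2πk) = 0.1981/(2π·0.524) = 0.06017 m·K/W
ΣR = 0.001997 + 0.2939 + 0.06017 = 0.3561 m·K/W
Q' = ΔT/ΣR = (354 K − 307 K)/0.3561 = 132.0 W/m
From the inner boundary to the PTFE/HDPE interface, ΣR_partial = 0.2959 m·K/W.
T_interface = T_in − Q'·ΣR_partial = 354 K − (132.0)(0.2959) = 314.9 K

T = 314.9 K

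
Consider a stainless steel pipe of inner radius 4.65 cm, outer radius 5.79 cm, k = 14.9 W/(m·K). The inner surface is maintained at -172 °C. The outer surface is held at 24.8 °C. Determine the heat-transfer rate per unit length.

Q' = 2πk·ΔT/ln(r₂/r₁) = 2π × 14.9 × 196.8 / ln(0.0579/0.0465) = 84000 W/m

Q' = 84.0 kW/m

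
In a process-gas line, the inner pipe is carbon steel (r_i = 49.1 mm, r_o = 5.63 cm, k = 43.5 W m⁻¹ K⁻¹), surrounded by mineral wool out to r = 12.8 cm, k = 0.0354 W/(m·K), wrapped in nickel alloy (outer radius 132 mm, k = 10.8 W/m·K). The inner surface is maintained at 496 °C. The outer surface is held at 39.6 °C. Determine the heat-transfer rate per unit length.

Series thermal resistances, inner to outer:
  R'_carbon steel = ln(0.0563/0.0491)/(2πk) = 0.1368/(2π·43.5) = 5.006×10^-4 m·K/W
  R'_mineral wool = ln(0.128/0.0563)/(2πk) = 0.8213/(2π·0.0354) = 3.693 m·K/W
  R'_nickel alloy = ln(0.132/0.128)/(2πk) = 0.03077/(2π·10.8) = 4.535×10^-4 m·K/W
ΣR = 5.006×10^-4 + 3.693 + 4.535×10^-4 = 3.694 m·K/W
Q' = ΔT/ΣR = (496 °C − 39.6 °C)/3.694 = 124 W/m

Q' = 124 W/m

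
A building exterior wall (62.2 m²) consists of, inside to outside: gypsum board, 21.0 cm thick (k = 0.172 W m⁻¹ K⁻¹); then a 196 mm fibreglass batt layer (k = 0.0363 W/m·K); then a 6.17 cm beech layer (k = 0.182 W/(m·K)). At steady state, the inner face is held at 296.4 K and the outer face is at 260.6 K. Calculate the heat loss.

Treat each layer as a resistance in series:
  R_gypsum board = L/(kA) = 0.210/(0.172·62.2) = 0.01963 K/W
  R_fibreglass batt = L/(kA) = 0.196/(0.0363·62.2) = 0.08681 K/W
  R_beech = L/(kA) = 0.0617/(0.182·62.2) = 0.005450 K/W
ΣR = 0.01963 + 0.08681 + 0.005450 = 0.1119 K/W
Q = ΔT/ΣR = (296.4 K − 260.6 K)/0.1119 = 320 W

Q = 320 W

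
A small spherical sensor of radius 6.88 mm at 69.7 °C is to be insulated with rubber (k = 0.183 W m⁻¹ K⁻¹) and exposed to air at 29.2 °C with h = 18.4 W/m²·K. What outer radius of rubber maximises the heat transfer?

r_cr = 1.99 cm

For a sphere, r_cr = 2k_ins/h = 2·0.183/18.4 = 0.0199 m = 1.99 cm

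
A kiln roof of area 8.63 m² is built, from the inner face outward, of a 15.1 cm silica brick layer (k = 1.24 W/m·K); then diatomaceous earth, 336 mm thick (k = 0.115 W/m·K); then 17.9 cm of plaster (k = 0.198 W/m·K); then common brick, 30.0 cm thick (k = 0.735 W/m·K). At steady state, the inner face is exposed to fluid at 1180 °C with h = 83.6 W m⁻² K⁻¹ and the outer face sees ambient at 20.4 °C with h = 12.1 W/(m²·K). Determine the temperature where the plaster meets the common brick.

T = 148 °C

Treat each layer as a resistance in series:
  R_conv,in = 1/(hA) = 1/(83.6·8.63) = 0.001386 K/W
  R_silica brick = L/(kA) = 0.151/(1.24·8.63) = 0.01411 K/W
  R_diatomaceous earth = L/(kA) = 0.336/(0.115·8.63) = 0.3386 K/W
  R_plaster = L/(kA) = 0.179/(0.198·8.63) = 0.1048 K/W
  R_common brick = L/(kA) = 0.300/(0.735·8.63) = 0.04730 K/W
  R_conv,out = 1/(hA) = 1/(12.1·8.63) = 0.009576 K/W
ΣR = 0.001386 + 0.01411 + 0.3386 + 0.1048 + 0.04730 + 0.009576 = 0.5158 K/W
Q = ΔT/ΣR = (1180 °C − 20.4 °C)/0.5158 = 2248 W
From the inner boundary to the plaster/common brick interface, ΣR_partial = 0.4589 K/W.
T_interface = T_in − Q·ΣR_partial = 1180 °C − (2248)(0.4589) = 148 °C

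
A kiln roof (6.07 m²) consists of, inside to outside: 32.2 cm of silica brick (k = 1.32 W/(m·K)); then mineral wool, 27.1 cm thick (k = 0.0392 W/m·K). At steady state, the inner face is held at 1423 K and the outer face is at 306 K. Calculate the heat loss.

Q = 947 W

Resistance network (inner→outer):
  R_silica brick = L/(kA) = 0.322/(1.32·6.07) = 0.04019 K/W
  R_mineral wool = L/(kA) = 0.271/(0.0392·6.07) = 1.139 K/W
ΣR = 0.04019 + 1.139 = 1.179 K/W
Q = ΔT/ΣR = (1423 K − 306 K)/1.179 = 947 W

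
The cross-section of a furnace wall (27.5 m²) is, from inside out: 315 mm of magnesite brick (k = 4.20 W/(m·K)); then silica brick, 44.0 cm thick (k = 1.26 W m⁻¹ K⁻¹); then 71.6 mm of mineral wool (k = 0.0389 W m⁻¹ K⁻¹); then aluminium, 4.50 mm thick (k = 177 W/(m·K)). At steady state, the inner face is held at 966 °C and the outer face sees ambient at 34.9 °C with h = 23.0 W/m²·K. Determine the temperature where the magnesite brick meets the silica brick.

Treat each layer as a resistance in series:
  R_magnesite brick = L/(kA) = 0.315/(4.20·27.5) = 0.002727 K/W
  R_silica brick = L/(kA) = 0.440/(1.26·27.5) = 0.01270 K/W
  R_mineral wool = L/(kA) = 0.0716/(0.0389·27.5) = 0.06693 K/W
  R_aluminium = L/(kA) = 0.00450/(177·27.5) = 9.245×10^-7 K/W
  R_conv,out = 1/(hA) = 1/(23.0·27.5) = 0.001581 K/W
ΣR = 0.002727 + 0.01270 + 0.06693 + 9.245×10^-7 + 0.001581 = 0.08394 K/W
Q = ΔT/ΣR = (966 °C − 34.9 °C)/0.08394 = 11090 W
From the inner boundary to the magnesite brick/silica brick interface, ΣR_partial = 0.002727 K/W.
T_interface = T_in − Q·ΣR_partial = 966 °C − (11090)(0.002727) = 936 °C

T = 936 °C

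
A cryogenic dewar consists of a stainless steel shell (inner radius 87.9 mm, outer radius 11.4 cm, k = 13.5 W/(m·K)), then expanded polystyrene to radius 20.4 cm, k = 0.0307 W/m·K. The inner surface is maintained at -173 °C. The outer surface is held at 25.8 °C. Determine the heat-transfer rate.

Series thermal resistances, inner to outer:
  R_stainless steel = (1/0.0879 − 1/0.114)/(4πk) = 2.605/(4π·13.5) = 0.01535 K/W
  R_expanded polystyrene = (1/0.114 − 1/0.204)/(4πk) = 3.870/(4π·0.0307) = 10.03 K/W
ΣR = 0.01535 + 10.03 = 10.05 K/W
Q = ΔT/ΣR = (-173 °C − 25.8 °C)/10.05 = -19.8 W
(Negative Q ⇒ heat flows inward; heat gain = 19.8 W.)

Q = 19.8 W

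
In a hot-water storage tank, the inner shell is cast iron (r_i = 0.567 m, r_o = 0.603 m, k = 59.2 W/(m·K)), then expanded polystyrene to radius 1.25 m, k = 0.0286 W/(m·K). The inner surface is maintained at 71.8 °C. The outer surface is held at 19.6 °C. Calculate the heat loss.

Series thermal resistances, inner to outer:
  R_cast iron = (1/0.567 − 1/0.603)/(4πk) = 0.1053/(4π·59.2) = 1.415×10^-4 K/W
  R_expanded polystyrene = (1/0.603 − 1/1.25)/(4πk) = 0.8584/(4π·0.0286) = 2.388 K/W
ΣR = 1.415×10^-4 + 2.388 = 2.388 K/W
Q = ΔT/ΣR = (71.8 °C − 19.6 °C)/2.388 = 21.9 W

Q = 21.9 W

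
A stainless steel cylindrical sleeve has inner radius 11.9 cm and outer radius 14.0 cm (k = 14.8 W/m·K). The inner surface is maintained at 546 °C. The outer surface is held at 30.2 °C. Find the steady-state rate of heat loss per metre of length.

Q' = 2.95×10^5 W/m

Q' = 2πk·ΔT/ln(r₂/r₁) = 2π × 14.8 × 515.8 / ln(0.140/0.119) = 2.95×10^5 W/m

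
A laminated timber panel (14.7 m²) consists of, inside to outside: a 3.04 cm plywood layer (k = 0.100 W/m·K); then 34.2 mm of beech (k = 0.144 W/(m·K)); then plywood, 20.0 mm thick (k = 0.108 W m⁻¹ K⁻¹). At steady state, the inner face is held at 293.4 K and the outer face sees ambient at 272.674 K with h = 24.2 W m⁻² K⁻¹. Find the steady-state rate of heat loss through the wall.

Resistance network (inner→outer):
  R_plywood = L/(kA) = 0.0304/(0.100·14.7) = 0.02068 K/W
  R_beech = L/(kA) = 0.0342/(0.144·14.7) = 0.01616 K/W
  R_plywood = L/(kA) = 0.0200/(0.108·14.7) = 0.01260 K/W
  R_conv,out = 1/(hA) = 1/(24.2·14.7) = 0.002811 K/W
ΣR = 0.02068 + 0.01616 + 0.01260 + 0.002811 = 0.05225 K/W
Q = ΔT/ΣR = (293.4 K − 272.674 K)/0.05225 = 397 W

Q = 397 W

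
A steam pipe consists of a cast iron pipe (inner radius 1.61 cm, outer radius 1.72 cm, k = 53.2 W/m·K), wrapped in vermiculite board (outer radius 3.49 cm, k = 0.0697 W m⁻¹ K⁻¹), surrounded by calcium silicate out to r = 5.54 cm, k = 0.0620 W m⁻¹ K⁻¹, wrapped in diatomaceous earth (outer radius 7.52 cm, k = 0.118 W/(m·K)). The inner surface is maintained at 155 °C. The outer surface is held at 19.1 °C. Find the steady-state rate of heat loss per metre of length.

Resistance network (inner→outer):
  R'_cast iron = ln(0.0172/0.0161)/(2πk) = 0.06609/(2π·53.2) = 1.977×10^-4 m·K/W
  R'_vermiculite board = ln(0.0349/0.0172)/(2πk) = 0.7076/(2π·0.0697) = 1.616 m·K/W
  R'_calcium silicate = ln(0.0554/0.0349)/(2πk) = 0.4621/(2π·0.0620) = 1.186 m·K/W
  R'_diatomaceous earth = ln(0.0752/0.0554)/(2πk) = 0.3056/(2π·0.118) = 0.4121 m·K/W
ΣR = 1.977×10^-4 + 1.616 + 1.186 + 0.4121 = 3.214 m·K/W
Q' = ΔT/ΣR = (155 °C − 19.1 °C)/3.214 = 42.3 W/m

Q' = 42.3 W/m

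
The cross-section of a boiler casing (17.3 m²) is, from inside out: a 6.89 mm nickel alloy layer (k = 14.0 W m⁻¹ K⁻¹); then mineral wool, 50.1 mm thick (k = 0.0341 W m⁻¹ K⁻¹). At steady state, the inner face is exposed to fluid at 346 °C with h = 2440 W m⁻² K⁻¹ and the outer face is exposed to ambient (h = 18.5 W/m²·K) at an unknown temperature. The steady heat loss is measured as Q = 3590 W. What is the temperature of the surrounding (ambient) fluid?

Sum the resistances:
  R_conv,in = 1/(hA) = 1/(2440·17.3) = 2.369×10^-5 K/W
  R_nickel alloy = L/(kA) = 0.00689/(14.0·17.3) = 2.845×10^-5 K/W
  R_mineral wool = L/(kA) = 0.0501/(0.0341·17.3) = 0.08493 K/W
  R_conv,out = 1/(hA) = 1/(18.5·17.3) = 0.003125 K/W
ΣR = 0.08810 K/W
ΔT = Q·ΣR = 3590 × 0.08810 = 316.3 K
Heat flows outward, so T_out = T_in − ΔT = 346 − 316.3 = 29.7 °C

T_out = 29.7 °C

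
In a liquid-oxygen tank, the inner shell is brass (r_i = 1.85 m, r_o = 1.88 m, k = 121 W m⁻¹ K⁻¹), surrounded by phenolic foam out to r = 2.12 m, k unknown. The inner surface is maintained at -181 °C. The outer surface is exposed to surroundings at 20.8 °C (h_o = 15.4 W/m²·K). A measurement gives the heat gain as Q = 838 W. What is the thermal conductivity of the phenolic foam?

k = 0.0200 W/m·K

ΣR = ΔT/Q = |-181 − 20.8|/838 = 0.2408 K/W
Known resistances:
  R_brass = (1/1.85 − 1/1.88)/(4πk) = 0.008626/(4π·121) = 5.673×10^-6 K/W
  R_conv,out = 1/(4πr²h) = 1/(4π·2.12²·15.4) = 0.001150 K/W
R_phenolic foam = ΣR − ΣR_known = 0.2408 − 0.001156 = 0.2396 K/W
(1/r₁−1/r₂)/(4πk) = 0.2396 ⇒ k = 0.06022/(4π·0.2396) = 0.0200 W/m·K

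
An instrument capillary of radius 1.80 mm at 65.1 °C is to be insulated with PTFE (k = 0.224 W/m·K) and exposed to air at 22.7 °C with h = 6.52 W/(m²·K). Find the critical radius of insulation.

For a cylinder, r_cr = k_ins/h = 0.224/6.52 = 0.0344 m = 3.44 cm

r_cr = 3.44 cm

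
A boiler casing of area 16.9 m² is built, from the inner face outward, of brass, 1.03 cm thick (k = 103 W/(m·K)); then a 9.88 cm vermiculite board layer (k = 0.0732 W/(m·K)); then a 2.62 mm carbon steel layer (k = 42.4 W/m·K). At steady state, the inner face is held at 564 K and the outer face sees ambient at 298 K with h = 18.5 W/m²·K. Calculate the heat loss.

Q = 3200 W

Resistance network (inner→outer):
  R_brass = L/(kA) = 0.0103/(103·16.9) = 5.917×10^-6 K/W
  R_vermiculite board = L/(kA) = 0.0988/(0.0732·16.9) = 0.07987 K/W
  R_carbon steel = L/(kA) = 0.00262/(42.4·16.9) = 3.656×10^-6 K/W
  R_conv,out = 1/(hA) = 1/(18.5·16.9) = 0.003198 K/W
ΣR = 5.917×10^-6 + 0.07987 + 3.656×10^-6 + 0.003198 = 0.08308 K/W
Q = ΔT/ΣR = (564 K − 298 K)/0.08308 = 3200 W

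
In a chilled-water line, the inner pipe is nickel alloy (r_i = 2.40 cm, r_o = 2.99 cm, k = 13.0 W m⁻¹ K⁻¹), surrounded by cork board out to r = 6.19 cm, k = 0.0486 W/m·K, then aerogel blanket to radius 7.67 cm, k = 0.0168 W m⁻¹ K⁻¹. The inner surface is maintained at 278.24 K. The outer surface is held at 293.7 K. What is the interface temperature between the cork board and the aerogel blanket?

T = 286.6 K

Series thermal resistances, inner to outer:
  R'_nickel alloy = ln(0.0299/0.0240)/(2πk) = 0.2198/(2π·13.0) = 0.002691 m·K/W
  R'_cork board = ln(0.0619/0.0299)/(2πk) = 0.7277/(2π·0.0486) = 2.383 m·K/W
  R'_aerogel blanket = ln(0.0767/0.0619)/(2πk) = 0.2144/(2π·0.0168) = 2.031 m·K/W
ΣR = 0.002691 + 2.383 + 2.031 = 4.417 m·K/W
Q' = ΔT/ΣR = (278.24 K − 293.7 K)/4.417 = -3.500 W/m
From the inner boundary to the cork board/aerogel blanket interface, ΣR_partial = 2.386 m·K/W.
T_interface = T_in − Q'·ΣR_partial = 278.24 K − (-3.500)(2.386) = 286.6 K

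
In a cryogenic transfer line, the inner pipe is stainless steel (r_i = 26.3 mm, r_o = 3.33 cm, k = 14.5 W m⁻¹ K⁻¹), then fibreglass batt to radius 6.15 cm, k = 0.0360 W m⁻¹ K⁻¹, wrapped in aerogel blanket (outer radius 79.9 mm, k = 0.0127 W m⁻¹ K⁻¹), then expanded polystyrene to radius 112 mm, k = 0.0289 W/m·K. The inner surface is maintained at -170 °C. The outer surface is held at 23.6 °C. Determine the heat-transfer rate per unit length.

Q' = 24.6 W/m

Resistance network (inner→outer):
  R'_stainless steel = ln(0.0333/0.0263)/(2πk) = 0.2360/(2π·14.5) = 0.002590 m·K/W
  R'_fibreglass batt = ln(0.0615/0.0333)/(2πk) = 0.6135/(2π·0.0360) = 2.712 m·K/W
  R'_aerogel blanket = ln(0.0799/0.0615)/(2πk) = 0.2617/(2π·0.0127) = 3.280 m·K/W
  R'_expanded polystyrene = ln(0.112/0.0799)/(2πk) = 0.3377/(2π·0.0289) = 1.860 m·K/W
ΣR = 0.002590 + 2.712 + 3.280 + 1.860 = 7.855 m·K/W
Q' = ΔT/ΣR = (-170 °C − 23.6 °C)/7.855 = -24.6 W/m
(Negative Q' ⇒ heat flows inward; heat gain = 24.6 W/m.)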